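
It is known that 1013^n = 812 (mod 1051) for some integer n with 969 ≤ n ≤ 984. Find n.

981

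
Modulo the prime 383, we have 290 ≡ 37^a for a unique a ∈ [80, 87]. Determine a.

81

Compute 37^80 mod 383 = 101, then multiply by 37 repeatedly:
  37^80=101  37^81=290
Found 290 at exponent 81.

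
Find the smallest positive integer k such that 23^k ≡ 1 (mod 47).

The order of 23 must divide p − 1 = 46 = 2 · 23.
Divisors: 1, 2, 23, 46.
Check each in increasing order: 23^1 ≡ 23;  23^2 ≡ 12;  23^23 ≡ 46;  23^46 ≡ 1.
Smallest exponent giving 1 is 46.

46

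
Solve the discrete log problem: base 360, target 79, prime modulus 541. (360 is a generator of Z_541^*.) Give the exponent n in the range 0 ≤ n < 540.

Baby-step giant-step with m = ceil(sqrt(540)) = 24.
Baby table (360^j mod 541 for j=0..23):
  0:1  1:360  2:301  3:160  4:254  5:11  6:173  7:65
  8:137  9:89  10:121  11:280  12:174  13:425  14:438  15:249
  16:375  17:291  18:347  19:490  20:34  21:338  22:496  23:30
Giant step factor: 360^(-24) ≡ 27 (mod 541).
Scan 79·27^i mod 541 for i = 0, 1, …:
  i=0: 79   i=1: 510   i=2: 245   i=3: 123
  i=4: 75   i=5: 402   i=6: 34
Match at i=6, j=20: n = 6·24 + 20 = 164.

164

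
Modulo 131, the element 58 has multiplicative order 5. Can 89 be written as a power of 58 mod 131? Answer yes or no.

yes

⟨58⟩ has order 5; its elements mod 131 are {1, 53, 58, 61, 89}.
89 is in this set.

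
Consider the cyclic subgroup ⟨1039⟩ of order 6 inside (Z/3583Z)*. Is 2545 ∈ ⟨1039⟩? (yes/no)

yes

2545 ∈ ⟨1039⟩ iff 2545^6 ≡ 1 (mod 3583), since |⟨1039⟩| = 6.
2545^6 mod 3583 = 1.
Since 1 = 1, 2545 lies in the subgroup.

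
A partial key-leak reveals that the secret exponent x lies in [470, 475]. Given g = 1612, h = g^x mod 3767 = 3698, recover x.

Compute 1612^470 mod 3767 = 1904, then multiply by 1612 repeatedly:
  1612^470=1904  1612^471=2910  1612^472=1005  1612^473=250  1612^474=3698
Found 3698 at exponent 474.

474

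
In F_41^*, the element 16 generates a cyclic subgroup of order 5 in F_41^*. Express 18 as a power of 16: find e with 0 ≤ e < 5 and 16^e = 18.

4

Successive powers of 16 modulo 41:
  16^0=1  16^1=16  16^2=10  16^3=37  16^4=18
So 16^4 ≡ 18 (mod 41), giving e = 4.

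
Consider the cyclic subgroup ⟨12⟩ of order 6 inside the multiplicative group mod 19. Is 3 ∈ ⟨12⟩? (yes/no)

no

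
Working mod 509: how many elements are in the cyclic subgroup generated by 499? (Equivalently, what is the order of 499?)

508

The order of 499 must divide p − 1 = 508 = 2^2 · 127.
Divisors: 1, 2, 4, 127, 254, 508.
Check each in increasing order: 499^1 ≡ 499;  499^2 ≡ 100;  499^4 ≡ 329;  499^127 ≡ 301;  499^254 ≡ 508;  499^508 ≡ 1.
Smallest exponent giving 1 is 508.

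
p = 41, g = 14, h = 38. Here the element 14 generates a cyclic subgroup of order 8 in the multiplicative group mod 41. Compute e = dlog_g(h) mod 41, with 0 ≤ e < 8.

Successive powers of 14 modulo 41:
  14^0=1  14^1=14  14^2=32  14^3=38
So 14^3 ≡ 38 (mod 41), giving e = 3.

3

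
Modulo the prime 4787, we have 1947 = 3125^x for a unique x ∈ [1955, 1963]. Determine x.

Compute 3125^1955 mod 4787 = 92, then multiply by 3125 repeatedly:
  3125^1955=92  3125^1956=280  3125^1957=3766  3125^1958=2304  3125^1959=352
  3125^1960=3777  3125^1961=3170  3125^1962=1947
Found 1947 at exponent 1962.

1962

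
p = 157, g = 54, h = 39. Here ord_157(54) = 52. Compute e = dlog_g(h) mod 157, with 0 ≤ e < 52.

16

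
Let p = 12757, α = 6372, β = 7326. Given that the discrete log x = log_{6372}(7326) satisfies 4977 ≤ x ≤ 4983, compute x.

4979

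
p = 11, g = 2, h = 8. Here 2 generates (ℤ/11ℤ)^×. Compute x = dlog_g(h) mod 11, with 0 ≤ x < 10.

Successive powers of 2 modulo 11:
  2^0=1  2^1=2  2^2=4  2^3=8
So 2^3 ≡ 8 (mod 11), giving x = 3.

3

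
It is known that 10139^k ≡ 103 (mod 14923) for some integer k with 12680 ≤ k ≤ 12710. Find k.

12683

Compute 10139^12680 mod 14923 = 14735, then multiply by 10139 repeatedly:
  10139^12680=14735  10139^12681=4012  10139^12682=12493  10139^12683=103
Found 103 at exponent 12683.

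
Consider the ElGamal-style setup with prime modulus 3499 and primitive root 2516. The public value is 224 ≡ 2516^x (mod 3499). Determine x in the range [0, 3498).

1233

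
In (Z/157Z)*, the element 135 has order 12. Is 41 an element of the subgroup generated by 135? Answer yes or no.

no

41 ∈ ⟨135⟩ iff 41^12 ≡ 1 (mod 157), since |⟨135⟩| = 12.
41^12 mod 157 = 16.
Since 16 ≠ 1, 41 does not lie in the subgroup.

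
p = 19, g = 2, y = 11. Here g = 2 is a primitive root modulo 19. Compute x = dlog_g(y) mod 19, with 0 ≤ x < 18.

Successive powers of 2 modulo 19:
  2^0=1  2^1=2  2^2=4  2^3=8  2^4=16  2^5=13
  2^6=7  2^7=14  2^8=9  2^9=18  2^10=17  2^11=15
  2^12=11
So 2^12 ≡ 11 (mod 19), giving x = 12.

12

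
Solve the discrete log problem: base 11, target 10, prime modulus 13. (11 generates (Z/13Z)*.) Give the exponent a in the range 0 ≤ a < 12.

10

Successive powers of 11 modulo 13:
  11^0=1  11^1=11  11^2=4  11^3=5  11^4=3  11^5=7
  11^6=12  11^7=2  11^8=9  11^9=8  11^10=10
So 11^10 ≡ 10 (mod 13), giving a = 10.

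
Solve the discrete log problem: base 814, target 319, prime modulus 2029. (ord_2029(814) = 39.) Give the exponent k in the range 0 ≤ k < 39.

7

Successive powers of 814 modulo 2029:
  814^0=1  814^1=814  814^2=1142  814^3=306  814^4=1546  814^5=464
  814^6=302  814^7=319
So 814^7 ≡ 319 (mod 2029), giving k = 7.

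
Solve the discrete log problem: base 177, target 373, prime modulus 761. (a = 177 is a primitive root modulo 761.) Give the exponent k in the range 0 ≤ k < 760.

Baby-step giant-step with m = ceil(sqrt(760)) = 28.
Baby table (177^j mod 761 for j=0..27):
  0:1  1:177  2:128  3:587  4:403  5:558  6:597  7:651
  8:316  9:379  10:115  11:569  12:261  13:537  14:685  15:246
  16:165  17:287  18:573  19:208  20:288  21:750  22:336  23:114
  24:392  25:133  26:711  27:282
Giant step factor: 177^(-28) ≡ 100 (mod 761).
Scan 373·100^i mod 761 for i = 0, 1, …:
  i=0: 373   i=1: 11   i=2: 339   i=3: 416
  i=4: 506   i=5: 374   i=6: 111   i=7: 446
  i=8: 462   i=9: 540     …   i=14: 468
  i=15: 379
Match at i=15, j=9: k = 15·28 + 9 = 429.

429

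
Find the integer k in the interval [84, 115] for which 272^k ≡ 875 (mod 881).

91

Compute 272^84 mod 881 = 453, then multiply by 272 repeatedly:
  272^84=453  272^85=757  272^86=631  272^87=718  272^88=595
  272^89=617  272^90=434  272^91=875
Found 875 at exponent 91.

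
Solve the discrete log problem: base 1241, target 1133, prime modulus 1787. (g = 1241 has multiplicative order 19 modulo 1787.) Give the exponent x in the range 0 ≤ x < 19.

3

Successive powers of 1241 modulo 1787:
  1241^0=1  1241^1=1241  1241^2=1474  1241^3=1133
So 1241^3 ≡ 1133 (mod 1787), giving x = 3.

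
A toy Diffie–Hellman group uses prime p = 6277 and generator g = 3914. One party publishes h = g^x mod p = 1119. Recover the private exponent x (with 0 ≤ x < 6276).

952

Baby-step giant-step with m = ceil(sqrt(6276)) = 80.
Baby table (3914^j mod 6277 for j=0..79):
  0:1  1:3914  2:3516  3:2440  4:2843  5:4658  6:3004  7:835
  8:4150  9:4501  10:3652  11:1199  12:3967  13:3817  14:478  15:346
  16:4689  17:5075  18:3122  19:4466  20:4756  21:3679  22:168  23:4744
  24:650  25:1915  26:572  27:4196  28:2512  29:2186  30:453  31:2928
  32:4667  33:568  34:1094  35:1002  36:4980  37:1635  38:3127  39:5205
  40:3505  41:3325  42:1829  43:2926  44:3116  45:6090  46:2491  47:1593
  48:1941  49:1904  50:1457  51:3182  52:780  53:2298  54:5708  55:1269
  56:1759  57:5134  58:1799  59:4769  60:4345  61:1937  62:5079  63:6224
  64:5976  65:1962  66:2497  67:6246  68:4206  69:3990  70:5961  71:6022
  72:6250  73:1031  74:5500  75:3167  76:4840  77:6051  78:493  79:2563
Giant step factor: 3914^(-80) ≡ 2488 (mod 6277).
Scan 1119·2488^i mod 6277 for i = 0, 1, …:
  i=0: 1119   i=1: 3361   i=2: 1204   i=3: 1423
  i=4: 196   i=5: 4319   i=6: 5725   i=7: 1287
  i=8: 786   i=9: 3421   i=10: 6113   i=11: 6250
Match at i=11, j=72: x = 11·80 + 72 = 952.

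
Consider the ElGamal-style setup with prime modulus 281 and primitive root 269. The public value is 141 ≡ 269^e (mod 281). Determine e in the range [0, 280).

44

Baby-step giant-step with m = ceil(sqrt(280)) = 17.
Baby table (269^j mod 281 for j=0..16):
  0:1  1:269  2:144  3:239  4:223  5:134  6:78  7:188
  8:273  9:96  10:253  11:55  12:183  13:52  14:219  15:182
  16:64
Giant step factor: 269^(-17) ≡ 15 (mod 281).
Scan 141·15^i mod 281 for i = 0, 1, …:
  i=0: 141   i=1: 148   i=2: 253
Match at i=2, j=10: e = 2·17 + 10 = 44.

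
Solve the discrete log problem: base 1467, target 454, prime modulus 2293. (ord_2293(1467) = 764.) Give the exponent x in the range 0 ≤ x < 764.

Baby-step giant-step with m = ceil(sqrt(764)) = 28.
Baby table (1467^j mod 2293 for j=0..27):
  0:1  1:1467  2:1255  3:2099  4:2027  5:1881  6:948  7:1158
  8:1966  9:1821  10:62  11:1527  12:2141  13:1730  14:1852  15:1972
  16:1451  17:713  18:363  19:545  20:1551  21:661  22:2041  23:1782
  24:174  25:735  26:535  27:639
Giant step factor: 1467^(-28) ≡ 676 (mod 2293).
Scan 454·676^i mod 2293 for i = 0, 1, …:
  i=0: 454   i=1: 1935   i=2: 1050   i=3: 1263
  i=4: 792   i=5: 1123   i=6: 165   i=7: 1476
  i=8: 321   i=9: 1454     …   i=21: 420
  i=22: 1881
Match at i=22, j=5: x = 22·28 + 5 = 621.

621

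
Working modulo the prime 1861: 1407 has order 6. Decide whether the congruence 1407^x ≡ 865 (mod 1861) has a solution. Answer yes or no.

no

⟨1407⟩ has order 6; its elements mod 1861 are {1, 454, 455, 1406, 1407, 1860}.
865 is not in this set.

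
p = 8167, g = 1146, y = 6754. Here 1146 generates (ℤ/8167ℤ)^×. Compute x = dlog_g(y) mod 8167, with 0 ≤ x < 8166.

Baby-step giant-step with m = ceil(sqrt(8166)) = 91.
Baby table (1146^j mod 8167 for j=0..90):
  0:1  1:1146  2:6596  3:4541  4:1607  5:4047  6:7173  7:4256
  8:1677  9:2597  10:3374  11:3613  12:7996  13:42  14:7297  15:7521
  16:2881  17:2158  18:6634  19:7254  20:7245  21:5098  22:2903  23:2869
  24:4740  25:985  26:1764  27:4295  28:5536  29:6664  30:799  31:950
  32:2489  33:2111  34:1774  35:7588  36:6160  37:3072  38:535  39:585
  40:716  41:3836  42:2210  43:890  44:7232  45:6534  46:6992  47:1005
  48:183  49:5543  50:6519  51:6136  52:69  53:5571  54:5939  55:2983
  56:4712  57:1565  58:4917  59:7819  60:1375  61:7686  62:4130  63:4287
  64:4535  65:2898  66:5306  67:4428  68:2781  69:1896  70:394  71:2339
  72:1718  73:581  74:4299  75:1953  76:380  77:2629  78:7378  79:2343
  80:6302  81:2464  82:6129  83:214  84:234  85:6820  86:8068  87:884
  88:356  89:7793  90:4247
Giant step factor: 1146^(-91) ≡ 6829 (mod 8167).
Scan 6754·6829^i mod 8167 for i = 0, 1, …:
  i=0: 6754   i=1: 4017   i=2: 7307   i=3: 7300
  i=4: 332   i=5: 4969   i=6: 7583   i=7: 5527
  i=8: 4176   i=9: 6907     …   i=21: 402
  i=22: 1146
Match at i=22, j=1: x = 22·91 + 1 = 2003.

2003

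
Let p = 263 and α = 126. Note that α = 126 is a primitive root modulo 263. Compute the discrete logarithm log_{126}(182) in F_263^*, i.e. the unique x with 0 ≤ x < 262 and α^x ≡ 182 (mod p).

79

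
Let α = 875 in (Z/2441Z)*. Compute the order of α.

The order of 875 must divide p − 1 = 2440 = 2^3 · 5 · 61.
Divisors: 1, 2, 4, 5, 8, 10, 20, 40, 61, 122, 244, 305, 488, 610, 1220, 2440.
Check each in increasing order: 875^1 ≡ 875;  875^2 ≡ 1592;  875^4 ≡ 706;  875^5 ≡ 177;  875^8 ≡ 472;  875^10 ≡ 2037;  875^20 ≡ 2110;  875^40 ≡ 2157;  875^61 ≡ 1564;  875^122 ≡ 214;  875^244 ≡ 1858;  875^305 ≡ 1122;  875^488 ≡ 590;  875^610 ≡ 1769;  875^1220 ≡ 2440;  875^2440 ≡ 1.
Smallest exponent giving 1 is 2440.

2440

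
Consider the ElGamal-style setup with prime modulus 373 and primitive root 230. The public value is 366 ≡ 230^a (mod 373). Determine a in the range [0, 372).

60

Baby-step giant-step with m = ceil(sqrt(372)) = 20.
Baby table (230^j mod 373 for j=0..19):
  0:1  1:230  2:307  3:113  4:253  5:2  6:87  7:241
  8:226  9:133  10:4  11:174  12:109  13:79  14:266  15:8
  16:348  17:218  18:158  19:159
Giant step factor: 230^(-20) ≡ 70 (mod 373).
Scan 366·70^i mod 373 for i = 0, 1, …:
  i=0: 366   i=1: 256   i=2: 16   i=3: 1
Match at i=3, j=0: a = 3·20 + 0 = 60.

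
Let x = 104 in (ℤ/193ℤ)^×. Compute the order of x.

64

The order of 104 must divide p − 1 = 192 = 2^6 · 3.
Divisors: 1, 2, 3, 4, 6, 8, 12, 16, 24, 32, 48, 64, 96, 192.
Check each in increasing order: 104^1 ≡ 104;  104^2 ≡ 8;  104^3 ≡ 60;  104^4 ≡ 64;  104^6 ≡ 126;  104^8 ≡ 43;  104^12 ≡ 50;  104^16 ≡ 112;  104^24 ≡ 184;  104^32 ≡ 192;  104^48 ≡ 81;  104^64 ≡ 1.
Smallest exponent giving 1 is 64.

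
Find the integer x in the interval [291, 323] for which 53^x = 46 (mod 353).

302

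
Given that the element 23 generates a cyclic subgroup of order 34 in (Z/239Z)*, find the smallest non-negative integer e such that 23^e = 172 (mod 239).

25

Successive powers of 23 modulo 239:
  23^0=1  23^1=23  23^2=51  23^3=217  23^4=211  23^5=73
  23^6=6  23^7=138  23^8=67  23^9=107  23^10=71  23^11=199
  23^12=36  23^13=111  23^14=163  23^15=164  23^16=187  23^17=238
  23^18=216  23^19=188  23^20=22  23^21=28  23^22=166  23^23=233
  23^24=101  23^25=172
So 23^25 ≡ 172 (mod 239), giving e = 25.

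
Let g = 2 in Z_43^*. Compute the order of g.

The order of 2 must divide p − 1 = 42 = 2 · 3 · 7.
Divisors: 1, 2, 3, 6, 7, 14, 21, 42.
Check each in increasing order: 2^1 ≡ 2;  2^2 ≡ 4;  2^3 ≡ 8;  2^6 ≡ 21;  2^7 ≡ 42;  2^14 ≡ 1.
Smallest exponent giving 1 is 14.

14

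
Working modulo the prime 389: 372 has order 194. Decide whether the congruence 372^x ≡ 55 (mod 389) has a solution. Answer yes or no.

yes

55 ∈ ⟨372⟩ iff 55^194 ≡ 1 (mod 389), since |⟨372⟩| = 194.
55^194 mod 389 = 1.
Since 1 = 1, 55 lies in the subgroup.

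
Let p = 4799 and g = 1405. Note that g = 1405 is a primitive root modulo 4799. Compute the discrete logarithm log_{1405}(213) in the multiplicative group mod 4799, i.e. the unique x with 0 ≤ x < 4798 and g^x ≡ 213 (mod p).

3624

Baby-step giant-step with m = ceil(sqrt(4798)) = 70.
Baby table (1405^j mod 4799 for j=0..69):
  0:1  1:1405  2:1636  3:4658  4:3453  5:4475  6:685  7:2625
  8:2493  9:4194  10:4197  11:3613  12:3722  13:3299  14:4060  15:3088
  16:344  17:3420  18:1301  19:4285  20:2479  21:3720  22:489  23:788
  24:3370  25:3036  26:4068  27:4730  28:3834  29:2292  30:131  31:1693
  32:3160  33:725  34:1237  35:747  36:3353  37:3146  38:251  39:2328
  40:2721  41:3001  42:2883  43:259  44:3970  45:1412  46:1873  47:1713
  48:2466  49:4651  50:3216  51:2621  52:1672  53:2449  54:4761  55:4198
  56:219  57:559  58:3158  59:2714  60:2764  61:1029  62:1246  63:3794
  64:3680  65:1877  66:2534  67:4211  68:4087  69:2631
Giant step factor: 1405^(-70) ≡ 728 (mod 4799).
Scan 213·728^i mod 4799 for i = 0, 1, …:
  i=0: 213   i=1: 1496   i=2: 4514   i=3: 3676
  i=4: 3085   i=5: 4747   i=6: 536   i=7: 1489
  i=8: 4217   i=9: 3415     …   i=50: 2439
  i=51: 4761
Match at i=51, j=54: x = 51·70 + 54 = 3624.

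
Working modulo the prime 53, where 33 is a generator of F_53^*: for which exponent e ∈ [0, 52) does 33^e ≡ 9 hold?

6

Successive powers of 33 modulo 53:
  33^0=1  33^1=33  33^2=29  33^3=3  33^4=46  33^5=34
  33^6=9
So 33^6 ≡ 9 (mod 53), giving e = 6.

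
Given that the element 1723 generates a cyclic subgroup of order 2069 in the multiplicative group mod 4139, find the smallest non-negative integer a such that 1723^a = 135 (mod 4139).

1160

Baby-step giant-step with m = ceil(sqrt(2069)) = 46.
Baby table (1723^j mod 4139 for j=0..45):
  0:1  1:1723  2:1066  3:3141  4:2270  5:3994  6:2644  7:2712
  8:3984  9:1970  10:330  11:1547  12:4104  13:1780  14:4080  15:1818
  16:3330  17:936  18:2657  19:277  20:1286  21:1413  22:867  23:3801
  24:1225  25:3924  26:2065  27:2594  28:3481  29:352  30:2202  31:2722
  32:519  33:213  34:2767  35:3552  36:2654  37:3386  38:2227  39:268
  40:2335  41:97  42:1571  43:4066  44:2530  45:823
Giant step factor: 1723^(-46) ≡ 2941 (mod 4139).
Scan 135·2941^i mod 4139 for i = 0, 1, …:
  i=0: 135   i=1: 3830   i=2: 1811   i=3: 3397
  i=4: 3170   i=5: 1942   i=6: 3741   i=7: 819
  i=8: 3920   i=9: 1605     …   i=24: 2508
  i=25: 330
Match at i=25, j=10: a = 25·46 + 10 = 1160.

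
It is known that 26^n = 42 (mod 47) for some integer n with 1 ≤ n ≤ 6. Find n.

4

Compute 26^1 mod 47 = 26, then multiply by 26 repeatedly:
  26^1=26  26^2=18  26^3=45  26^4=42
Found 42 at exponent 4.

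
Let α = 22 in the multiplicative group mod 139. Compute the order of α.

138

The order of 22 must divide p − 1 = 138 = 2 · 3 · 23.
Divisors: 1, 2, 3, 6, 23, 46, 69, 138.
Check each in increasing order: 22^1 ≡ 22;  22^2 ≡ 67;  22^3 ≡ 84;  22^6 ≡ 106;  22^23 ≡ 43;  22^46 ≡ 42;  22^69 ≡ 138;  22^138 ≡ 1.
Smallest exponent giving 1 is 138.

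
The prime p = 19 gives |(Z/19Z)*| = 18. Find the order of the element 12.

6

The order of 12 must divide p − 1 = 18 = 2 · 3^2.
Divisors: 1, 2, 3, 6, 9, 18.
Check each in increasing order: 12^1 ≡ 12;  12^2 ≡ 11;  12^3 ≡ 18;  12^6 ≡ 1.
Smallest exponent giving 1 is 6.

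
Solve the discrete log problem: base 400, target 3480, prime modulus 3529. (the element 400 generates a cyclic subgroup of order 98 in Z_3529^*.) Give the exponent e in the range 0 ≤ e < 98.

Successive powers of 400 modulo 3529:
  400^0=1  400^1=400  400^2=1195  400^3=1585  400^4=2309  400^5=2531
  400^6=3106  400^7=192  400^8=2691  400^9=55  400^10=826  400^11=2203
  400^12=2479  400^13=3480
So 400^13 ≡ 3480 (mod 3529), giving e = 13.

13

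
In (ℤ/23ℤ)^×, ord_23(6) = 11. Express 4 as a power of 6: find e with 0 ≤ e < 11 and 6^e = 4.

10

Successive powers of 6 modulo 23:
  6^0=1  6^1=6  6^2=13  6^3=9  6^4=8  6^5=2
  6^6=12  6^7=3  6^8=18  6^9=16  6^10=4
So 6^10 ≡ 4 (mod 23), giving e = 10.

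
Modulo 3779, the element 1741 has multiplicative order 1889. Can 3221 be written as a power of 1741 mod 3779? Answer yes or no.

3221 ∈ ⟨1741⟩ iff 3221^1889 ≡ 1 (mod 3779), since |⟨1741⟩| = 1889.
3221^1889 mod 3779 = 3778.
Since 3778 ≠ 1, 3221 does not lie in the subgroup.

no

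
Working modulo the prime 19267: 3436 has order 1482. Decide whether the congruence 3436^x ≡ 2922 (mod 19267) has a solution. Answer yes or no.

yes

2922 ∈ ⟨3436⟩ iff 2922^1482 ≡ 1 (mod 19267), since |⟨3436⟩| = 1482.
2922^1482 mod 19267 = 1.
Since 1 = 1, 2922 lies in the subgroup.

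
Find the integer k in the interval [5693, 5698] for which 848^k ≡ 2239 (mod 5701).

Compute 848^5693 mod 5701 = 2912, then multiply by 848 repeatedly:
  848^5693=2912  848^5694=843  848^5695=2239
Found 2239 at exponent 5695.

5695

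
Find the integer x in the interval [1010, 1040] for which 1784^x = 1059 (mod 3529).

Compute 1784^1010 mod 3529 = 235, then multiply by 1784 repeatedly:
  1784^1010=235  1784^1011=2818  1784^1012=2016  1784^1013=493  1784^1014=791
  1784^1015=3073  1784^1016=1695  1784^1017=3056  1784^1018=3128  1784^1019=1003
  1784^1020=149  1784^1021=1141  1784^1022=2840  1784^1023=2445  1784^1024=36
  1784^1025=702  1784^1026=3102  1784^1027=496  1784^1028=2614  1784^1029=1567
  1784^1030=560  1784^1031=333  1784^1032=1200  1784^1033=2226  1784^1034=1059
Found 1059 at exponent 1034.

1034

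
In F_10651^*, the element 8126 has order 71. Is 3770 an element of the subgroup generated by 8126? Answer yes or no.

3770 ∈ ⟨8126⟩ iff 3770^71 ≡ 1 (mod 10651), since |⟨8126⟩| = 71.
3770^71 mod 10651 = 1.
Since 1 = 1, 3770 lies in the subgroup.

yes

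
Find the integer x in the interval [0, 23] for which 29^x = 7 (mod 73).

3

Compute 29^0 mod 73 = 1, then multiply by 29 repeatedly:
  29^0=1  29^1=29  29^2=38  29^3=7
Found 7 at exponent 3.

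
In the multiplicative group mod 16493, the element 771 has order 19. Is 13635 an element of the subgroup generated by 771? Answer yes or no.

yes

13635 ∈ ⟨771⟩ iff 13635^19 ≡ 1 (mod 16493), since |⟨771⟩| = 19.
13635^19 mod 16493 = 1.
Since 1 = 1, 13635 lies in the subgroup.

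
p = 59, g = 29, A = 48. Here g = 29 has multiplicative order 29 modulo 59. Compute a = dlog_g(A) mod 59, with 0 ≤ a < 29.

4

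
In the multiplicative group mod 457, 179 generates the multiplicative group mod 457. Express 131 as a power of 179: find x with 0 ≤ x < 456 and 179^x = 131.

Baby-step giant-step with m = ceil(sqrt(456)) = 22.
Baby table (179^j mod 457 for j=0..21):
  0:1  1:179  2:51  3:446  4:316  5:353  6:121  7:180
  8:230  9:40  10:305  11:212  12:17  13:301  14:410  15:270
  16:345  17:60  18:229  19:318  20:254  21:223
Giant step factor: 179^(-22) ≡ 269 (mod 457).
Scan 131·269^i mod 457 for i = 0, 1, …:
  i=0: 131   i=1: 50   i=2: 197   i=3: 438
  i=4: 373   i=5: 254
Match at i=5, j=20: x = 5·22 + 20 = 130.

130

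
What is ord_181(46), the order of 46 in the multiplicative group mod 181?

10

The order of 46 must divide p − 1 = 180 = 2^2 · 3^2 · 5.
Divisors: 1, 2, 3, 4, 5, 6, 9, 10, 12, 15, 18, 20, 30, 36, 45, 60, 90, 180.
Check each in increasing order: 46^1 ≡ 46;  46^2 ≡ 125;  46^3 ≡ 139;  46^4 ≡ 59;  46^5 ≡ 180;  46^6 ≡ 135;  46^9 ≡ 122;  46^10 ≡ 1.
Smallest exponent giving 1 is 10.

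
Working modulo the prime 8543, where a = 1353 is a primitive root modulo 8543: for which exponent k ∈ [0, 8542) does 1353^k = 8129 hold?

3443

Baby-step giant-step with m = ceil(sqrt(8542)) = 93.
Baby table (1353^j mod 8543 for j=0..92):
  0:1  1:1353  2:2407  3:1788  4:1495  5:6587  6:1862  7:7644
  8:5302  9:6029  10:7215  11:5789  12:7129  13:490  14:5159  15:496
  16:4734  17:6395  18:6919  19:6822  20:3726  21:908  22:6875  23:7091
  24:334  25:7666  26:896  27:7725  28:3836  29:4507  30:6812  31:7282
  32:2467  33:6081  34:684  35:2808  36:6132  37:1343  38:5963  39:3347
  40:701  41:180  42:4336  43:6110  44:5749  45:4267  46:6726  47:1983
  48:497  49:6087  50:259  51:164  52:8317  53:1770  54:2770  55:5976
  56:3850  57:6363  58:6338  59:6685  60:6311  61:4326  62:1123  63:7308
  64:3473  65:319  66:4457  67:7506  68:6534  69:7040  70:8218  71:4511
  72:3681  73:8367  74:1076  75:3518  76:1403  77:1713  78:2536  79:5465
  80:4450  81:6578  82:6771  83:3067  84:6296  85:1117  86:7733  87:6117
  88:6677  89:4030  90:2156  91:3905  92:3891
Giant step factor: 1353^(-93) ≡ 5554 (mod 8543).
Scan 8129·5554^i mod 8543 for i = 0, 1, …:
  i=0: 8129   i=1: 7254   i=2: 8471   i=3: 1633
  i=4: 5559   i=5: 284   i=6: 5424   i=7: 2278
  i=8: 8372   i=9: 7082     …   i=36: 3106
  i=37: 2407
Match at i=37, j=2: k = 37·93 + 2 = 3443.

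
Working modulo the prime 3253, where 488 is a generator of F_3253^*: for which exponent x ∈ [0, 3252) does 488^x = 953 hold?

Baby-step giant-step with m = ceil(sqrt(3252)) = 58.
Baby table (488^j mod 3253 for j=0..57):
  0:1  1:488  2:675  3:847  4:205  5:2450  6:1749  7:1226
  8:2989  9:1288  10:715  11:849  12:1181  13:547  14:190  15:1636
  16:1383  17:1533  18:3167  19:321  20:504  21:1977  22:1888  23:745
  24:2477  25:1913  26:3186  27:3087  28:317  29:1805  30:2530  31:1753
  32:3178  33:2436  34:1423  35:1535  36:890  37:1671  38:2198  39:2387
  40:282  41:990  42:1676  43:1385  44:2509  45:1264  46:2015  47:914
  48:371  49:2133  50:3197  51:1949  52:1236  53:1363  54:1532  55:2679
  56:2899  57:2910
Giant step factor: 488^(-58) ≡ 2627 (mod 3253).
Scan 953·2627^i mod 3253 for i = 0, 1, …:
  i=0: 953   i=1: 1974   i=2: 416   i=3: 3077
  i=4: 2827   i=5: 3183   i=6: 1531   i=7: 1229
  i=8: 1607   i=9: 2448     …   i=47: 1458
  i=48: 1385
Match at i=48, j=43: x = 48·58 + 43 = 2827.

2827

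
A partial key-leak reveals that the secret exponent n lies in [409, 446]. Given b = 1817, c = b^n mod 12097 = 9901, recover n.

Compute 1817^409 mod 12097 = 7535, then multiply by 1817 repeatedly:
  1817^409=7535  1817^410=9388  1817^411=1226  1817^412=1794  1817^413=5605
  1817^414=10708  1817^415=4460  1817^416=10927  1817^417=3182  1817^418=11425
  1817^419=773  1817^420=1289  1817^421=7392  1817^422=3594  1817^423=10015
  1817^424=3367  1817^425=8854  1817^426=10805  1817^427=11351  1817^428=11479
  1817^429=2115  1817^430=8206  1817^431=6798  1817^432=929  1817^433=6510
  1817^434=9901
Found 9901 at exponent 434.

434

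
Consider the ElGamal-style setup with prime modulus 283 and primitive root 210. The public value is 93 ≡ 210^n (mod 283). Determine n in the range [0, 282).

Successive powers of 210 modulo 283:
  210^0=1  210^1=210  210^2=235  210^3=108  210^4=40  210^5=193
  210^6=61  210^7=75  210^8=185  210^9=79  210^10=176  210^11=170
  210^12=42  210^13=47  210^14=248  210^15=8  210^16=265  210^17=182
  210^18=15  210^19=37  210^20=129  210^21=205  210^22=34  210^23=65
  210^24=66  210^25=276  210^26=228  210^27=53  210^28=93
So 210^28 ≡ 93 (mod 283), giving n = 28.

28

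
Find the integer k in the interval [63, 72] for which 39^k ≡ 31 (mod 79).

64

Compute 39^63 mod 79 = 17, then multiply by 39 repeatedly:
  39^63=17  39^64=31
Found 31 at exponent 64.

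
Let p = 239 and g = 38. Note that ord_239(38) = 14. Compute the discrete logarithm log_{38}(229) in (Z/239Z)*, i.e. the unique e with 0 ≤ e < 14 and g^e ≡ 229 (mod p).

9

Successive powers of 38 modulo 239:
  38^0=1  38^1=38  38^2=10  38^3=141  38^4=100  38^5=215
  38^6=44  38^7=238  38^8=201  38^9=229
So 38^9 ≡ 229 (mod 239), giving e = 9.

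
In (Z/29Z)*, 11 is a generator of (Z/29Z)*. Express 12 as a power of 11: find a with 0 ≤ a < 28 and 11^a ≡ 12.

7

Successive powers of 11 modulo 29:
  11^0=1  11^1=11  11^2=5  11^3=26  11^4=25  11^5=14
  11^6=9  11^7=12
So 11^7 ≡ 12 (mod 29), giving a = 7.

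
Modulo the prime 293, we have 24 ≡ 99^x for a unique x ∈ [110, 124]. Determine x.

112

Compute 99^110 mod 293 = 160, then multiply by 99 repeatedly:
  99^110=160  99^111=18  99^112=24
Found 24 at exponent 112.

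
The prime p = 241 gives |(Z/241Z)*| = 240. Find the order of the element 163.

240

The order of 163 must divide p − 1 = 240 = 2^4 · 3 · 5.
Divisors: 1, 2, 3, 4, 5, 6, 8, 10, 12, 15, 16, 20, 24, 30, 40, 48, 60, 80, 120, 240.
Check each in increasing order: 163^1 ≡ 163;  163^2 ≡ 59;  163^3 ≡ 218;  163^4 ≡ 107;  163^5 ≡ 89;  163^6 ≡ 47;  163^8 ≡ 122;  163^10 ≡ 209;  163^12 ≡ 40;  163^15 ≡ 44;  163^16 ≡ 183;  163^20 ≡ 60;  163^24 ≡ 154;  163^30 ≡ 8;  163^40 ≡ 226;  163^48 ≡ 98;  163^60 ≡ 64;  163^80 ≡ 225;  163^120 ≡ 240;  163^240 ≡ 1.
Smallest exponent giving 1 is 240.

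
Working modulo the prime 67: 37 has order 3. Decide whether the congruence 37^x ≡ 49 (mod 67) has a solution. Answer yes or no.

49 ∈ ⟨37⟩ iff 49^3 ≡ 1 (mod 67), since |⟨37⟩| = 3.
49^3 mod 67 = 64.
Since 64 ≠ 1, 49 does not lie in the subgroup.

no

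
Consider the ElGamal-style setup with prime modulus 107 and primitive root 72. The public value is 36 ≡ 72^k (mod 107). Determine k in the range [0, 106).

64

Baby-step giant-step with m = ceil(sqrt(106)) = 11.
Baby table (72^j mod 107 for j=0..10):
  0:1  1:72  2:48  3:32  4:57  5:38  6:61  7:5
  8:39  9:26  10:53
Giant step factor: 72^(-11) ≡ 104 (mod 107).
Scan 36·104^i mod 107 for i = 0, 1, …:
  i=0: 36   i=1: 106   i=2: 3   i=3: 98
  i=4: 27   i=5: 26
Match at i=5, j=9: k = 5·11 + 9 = 64.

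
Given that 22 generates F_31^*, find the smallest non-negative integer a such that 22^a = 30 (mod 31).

15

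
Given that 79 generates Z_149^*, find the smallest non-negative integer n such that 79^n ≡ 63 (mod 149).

Baby-step giant-step with m = ceil(sqrt(148)) = 13.
Baby table (79^j mod 149 for j=0..12):
  0:1  1:79  2:132  3:147  4:140  5:34  6:4  7:18
  8:81  9:141  10:113  11:136  12:16
Giant step factor: 79^(-13) ≡ 89 (mod 149).
Scan 63·89^i mod 149 for i = 0, 1, …:
  i=0: 63   i=1: 94   i=2: 22   i=3: 21
  i=4: 81
Match at i=4, j=8: n = 4·13 + 8 = 60.

60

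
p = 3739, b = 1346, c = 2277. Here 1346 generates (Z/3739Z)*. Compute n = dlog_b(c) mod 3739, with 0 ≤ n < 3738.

Baby-step giant-step with m = ceil(sqrt(3738)) = 62.
Baby table (1346^j mod 3739 for j=0..61):
  0:1  1:1346  2:2040  3:1414  4:93  5:1791  6:2770  7:637
  8:1171  9:2047  10:3358  11:3156  12:472  13:3421  14:1957  15:1866
  16:2767  17:338  18:2529  19:1544  20:3079  21:1522  22:3379  23:1510
  24:2183  25:3203  26:171  27:2087  28:1113  29:2498  30:947  31:3402
  32:2556  33:496  34:2074  35:2310  36:2151  37:1260  38:2193  39:1707
  40:1876  41:1271  42:2043  43:1713  44:2474  45:2294  46:3049  47:2271
  48:2003  49:219  50:3132  51:1819  52:3068  53:1672  54:3373  55:912
  56:1160  57:2197  58:3352  59:2558  60:3188  61:2415
Giant step factor: 1346^(-62) ≡ 3290 (mod 3739).
Scan 2277·3290^i mod 3739 for i = 0, 1, …:
  i=0: 2277   i=1: 2113   i=2: 969   i=3: 2382
  i=4: 3575   i=5: 2595   i=6: 1413   i=7: 1193
  i=8: 2759   i=9: 2557     …   i=31: 712
  i=32: 1866
Match at i=32, j=15: n = 32·62 + 15 = 1999.

1999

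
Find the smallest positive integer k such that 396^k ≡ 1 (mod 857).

856

The order of 396 must divide p − 1 = 856 = 2^3 · 107.
Divisors: 1, 2, 4, 8, 107, 214, 428, 856.
Check each in increasing order: 396^1 ≡ 396;  396^2 ≡ 842;  396^4 ≡ 225;  396^8 ≡ 62;  396^107 ≡ 188;  396^214 ≡ 207;  396^428 ≡ 856;  396^856 ≡ 1.
Smallest exponent giving 1 is 856.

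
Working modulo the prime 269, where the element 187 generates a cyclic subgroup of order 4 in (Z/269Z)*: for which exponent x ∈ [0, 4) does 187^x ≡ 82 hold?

3

Successive powers of 187 modulo 269:
  187^0=1  187^1=187  187^2=268  187^3=82
So 187^3 ≡ 82 (mod 269), giving x = 3.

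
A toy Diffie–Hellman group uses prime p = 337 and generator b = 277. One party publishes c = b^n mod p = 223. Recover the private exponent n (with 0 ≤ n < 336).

Baby-step giant-step with m = ceil(sqrt(336)) = 19.
Baby table (277^j mod 337 for j=0..18):
  0:1  1:277  2:230  3:17  4:328  5:203  6:289  7:184
  8:81  9:195  10:95  11:29  12:282  13:267  14:156  15:76
  16:158  17:293  18:281
Giant step factor: 277^(-19) ≡ 101 (mod 337).
Scan 223·101^i mod 337 for i = 0, 1, …:
  i=0: 223   i=1: 281
Match at i=1, j=18: n = 1·19 + 18 = 37.

37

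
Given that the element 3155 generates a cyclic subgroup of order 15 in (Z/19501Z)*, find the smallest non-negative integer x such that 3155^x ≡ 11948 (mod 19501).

3

Successive powers of 3155 modulo 19501:
  3155^0=1  3155^1=3155  3155^2=8515  3155^3=11948
So 3155^3 ≡ 11948 (mod 19501), giving x = 3.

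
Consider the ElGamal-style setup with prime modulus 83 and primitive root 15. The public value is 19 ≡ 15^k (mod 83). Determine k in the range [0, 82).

51

Baby-step giant-step with m = ceil(sqrt(82)) = 10.
Baby table (15^j mod 83 for j=0..9):
  0:1  1:15  2:59  3:55  4:78  5:8  6:37  7:57
  8:25  9:43
Giant step factor: 15^(-10) ≡ 48 (mod 83).
Scan 19·48^i mod 83 for i = 0, 1, …:
  i=0: 19   i=1: 82   i=2: 35   i=3: 20
  i=4: 47   i=5: 15
Match at i=5, j=1: k = 5·10 + 1 = 51.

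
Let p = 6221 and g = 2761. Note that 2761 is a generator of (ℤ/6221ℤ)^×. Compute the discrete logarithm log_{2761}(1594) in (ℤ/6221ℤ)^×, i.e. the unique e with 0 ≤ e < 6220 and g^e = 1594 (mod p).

753

Baby-step giant-step with m = ceil(sqrt(6220)) = 79.
Baby table (2761^j mod 6221 for j=0..78):
  0:1  1:2761  2:2396  3:2433  4:5054  5:391  6:3318  7:3686
  8:5711  9:4057  10:3577  11:3370  12:4175  13:5883  14:6153  15:5103
  16:5039  17:2523  18:4704  19:4517  20:4553  21:4413  22:3575  23:4069
  24:5604  25:1017  26:2266  27:4321  28:4624  29:1372  30:5724  31:2624
  32:3620  33:3894  34:1446  35:4745  36:5740  37:3253  38:4630  39:5496
  40:1437  41:4780  42:2839  43:19  44:2691  45:1977  46:2680  47:2711
  48:1208  49:832  50:1603  51:2752  52:2431  53:5753  54:1820  55:4673
  56:6020  57:4929  58:3642  59:2426  60:4390  61:2282  62:4950  63:5634
  64:2974  65:5715  66:2659  67:719  68:660  69:5728  70:1226  71:762
  72:1184  73:2999  74:88  75:349  76:5555  77:2590  78:3061
Giant step factor: 2761^(-79) ≡ 2957 (mod 6221).
Scan 1594·2957^i mod 6221 for i = 0, 1, …:
  i=0: 1594   i=1: 4161   i=2: 5160   i=3: 4228
  i=4: 4207   i=5: 4320   i=6: 2527   i=7: 918
  i=8: 2170   i=9: 2839
Match at i=9, j=42: e = 9·79 + 42 = 753.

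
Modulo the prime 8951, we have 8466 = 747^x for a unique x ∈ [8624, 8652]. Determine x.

Compute 747^8624 mod 8951 = 4439, then multiply by 747 repeatedly:
  747^8624=4439  747^8625=4063  747^8626=672  747^8627=728  747^8628=6756
  747^8629=7319  747^8630=7183  747^8631=4052  747^8632=1406  747^8633=3015
  747^8634=5504  747^8635=2979  747^8636=5465  747^8637=699  747^8638=2995
  747^8639=8466
Found 8466 at exponent 8639.

8639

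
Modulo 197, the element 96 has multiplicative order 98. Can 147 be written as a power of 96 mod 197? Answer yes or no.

no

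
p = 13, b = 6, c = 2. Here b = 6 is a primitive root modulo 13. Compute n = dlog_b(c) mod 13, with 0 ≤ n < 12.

5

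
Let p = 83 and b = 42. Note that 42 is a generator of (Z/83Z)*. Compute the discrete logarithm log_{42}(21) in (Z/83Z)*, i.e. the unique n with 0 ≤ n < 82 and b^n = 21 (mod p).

Baby-step giant-step with m = ceil(sqrt(82)) = 10.
Baby table (42^j mod 83 for j=0..9):
  0:1  1:42  2:21  3:52  4:26  5:13  6:48  7:24
  8:12  9:6
Giant step factor: 42^(-10) ≡ 28 (mod 83).
Scan 21·28^i mod 83 for i = 0, 1, …:
  i=0: 21
Match at i=0, j=2: n = 0·10 + 2 = 2.

2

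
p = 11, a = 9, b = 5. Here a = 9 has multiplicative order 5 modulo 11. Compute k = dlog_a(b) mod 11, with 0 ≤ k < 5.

4

Successive powers of 9 modulo 11:
  9^0=1  9^1=9  9^2=4  9^3=3  9^4=5
So 9^4 ≡ 5 (mod 11), giving k = 4.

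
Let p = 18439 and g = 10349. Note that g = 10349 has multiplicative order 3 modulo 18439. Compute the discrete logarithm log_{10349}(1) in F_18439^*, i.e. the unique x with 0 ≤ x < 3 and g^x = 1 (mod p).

0

Successive powers of 10349 modulo 18439:
  10349^0=1
So 10349^0 ≡ 1 (mod 18439), giving x = 0.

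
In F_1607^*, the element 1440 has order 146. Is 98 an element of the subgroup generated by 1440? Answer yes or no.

yes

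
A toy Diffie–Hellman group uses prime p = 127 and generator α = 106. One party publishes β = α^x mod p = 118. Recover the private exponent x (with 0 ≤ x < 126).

Baby-step giant-step with m = ceil(sqrt(126)) = 12.
Baby table (106^j mod 127 for j=0..11):
  0:1  1:106  2:60  3:10  4:44  5:92  6:100  7:59
  8:31  9:111  10:82  11:56
Giant step factor: 106^(-12) ≡ 50 (mod 127).
Scan 118·50^i mod 127 for i = 0, 1, …:
  i=0: 118   i=1: 58   i=2: 106
Match at i=2, j=1: x = 2·12 + 1 = 25.

25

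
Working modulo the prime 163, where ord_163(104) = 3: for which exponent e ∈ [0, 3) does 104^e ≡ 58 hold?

2

Successive powers of 104 modulo 163:
  104^0=1  104^1=104  104^2=58
So 104^2 ≡ 58 (mod 163), giving e = 2.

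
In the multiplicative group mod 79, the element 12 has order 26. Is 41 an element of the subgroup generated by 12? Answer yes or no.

41 ∈ ⟨12⟩ iff 41^26 ≡ 1 (mod 79), since |⟨12⟩| = 26.
41^26 mod 79 = 1.
Since 1 = 1, 41 lies in the subgroup.

yes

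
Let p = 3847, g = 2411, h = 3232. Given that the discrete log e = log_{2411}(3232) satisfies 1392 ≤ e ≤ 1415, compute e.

1414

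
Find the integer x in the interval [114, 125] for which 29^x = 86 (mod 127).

115

Compute 29^114 mod 127 = 38, then multiply by 29 repeatedly:
  29^114=38  29^115=86
Found 86 at exponent 115.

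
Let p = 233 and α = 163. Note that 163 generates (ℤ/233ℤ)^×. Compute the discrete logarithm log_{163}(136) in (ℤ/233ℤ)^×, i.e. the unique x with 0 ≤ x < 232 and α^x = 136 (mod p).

145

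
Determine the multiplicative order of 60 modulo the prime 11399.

The order of 60 must divide p − 1 = 11398 = 2 · 41 · 139.
Divisors: 1, 2, 41, 82, 139, 278, 5699, 11398.
Check each in increasing order: 60^1 ≡ 60;  60^2 ≡ 3600;  60^41 ≡ 2627;  60^82 ≡ 4734;  60^139 ≡ 2635;  60^278 ≡ 1234;  60^5699 ≡ 1.
Smallest exponent giving 1 is 5699.

5699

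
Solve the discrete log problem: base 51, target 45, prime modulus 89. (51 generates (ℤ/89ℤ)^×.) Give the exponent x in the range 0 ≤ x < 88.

48

Baby-step giant-step with m = ceil(sqrt(88)) = 10.
Baby table (51^j mod 89 for j=0..9):
  0:1  1:51  2:20  3:41  4:44  5:19  6:79  7:24
  8:67  9:35
Giant step factor: 51^(-10) ≡ 18 (mod 89).
Scan 45·18^i mod 89 for i = 0, 1, …:
  i=0: 45   i=1: 9   i=2: 73   i=3: 68
  i=4: 67
Match at i=4, j=8: x = 4·10 + 8 = 48.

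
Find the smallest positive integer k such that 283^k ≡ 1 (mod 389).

97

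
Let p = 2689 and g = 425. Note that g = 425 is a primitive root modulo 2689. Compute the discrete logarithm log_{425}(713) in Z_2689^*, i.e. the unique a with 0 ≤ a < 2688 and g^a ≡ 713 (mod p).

1904

Baby-step giant-step with m = ceil(sqrt(2688)) = 52.
Baby table (425^j mod 2689 for j=0..51):
  0:1  1:425  2:462  3:53  4:1013  5:285  6:120  7:2598
  8:1660  9:982  10:555  11:1932  12:955  13:2525  14:214  15:2213
  16:2064  17:586  18:1662  19:1832  20:1479  21:2038  22:292  23:406
  24:454  25:2031  26:6  27:2550  28:83  29:318  30:700  31:1710
  32:720  33:2143  34:1893  35:514  36:641  37:836  38:352  39:1705
  40:1284  41:2522  42:1628  43:827  44:1905  45:236  46:807  47:1472
  48:1752  49:2436  50:35  51:1430
Giant step factor: 425^(-52) ≡ 1718 (mod 2689).
Scan 713·1718^i mod 2689 for i = 0, 1, …:
  i=0: 713   i=1: 1439   i=2: 1011   i=3: 2493
  i=4: 2086   i=5: 2000   i=6: 2147   i=7: 1927
  i=8: 427   i=9: 2178     …   i=35: 1719
  i=36: 720
Match at i=36, j=32: a = 36·52 + 32 = 1904.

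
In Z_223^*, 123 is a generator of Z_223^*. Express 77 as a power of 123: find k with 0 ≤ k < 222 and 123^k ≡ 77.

Baby-step giant-step with m = ceil(sqrt(222)) = 15.
Baby table (123^j mod 223 for j=0..14):
  0:1  1:123  2:188  3:155  4:110  5:150  6:164  7:102
  8:58  9:221  10:200  11:70  12:136  13:3  14:146
Giant step factor: 123^(-15) ≡ 206 (mod 223).
Scan 77·206^i mod 223 for i = 0, 1, …:
  i=0: 77   i=1: 29   i=2: 176   i=3: 130
  i=4: 20   i=5: 106   i=6: 205   i=7: 83
  i=8: 150
Match at i=8, j=5: k = 8·15 + 5 = 125.

125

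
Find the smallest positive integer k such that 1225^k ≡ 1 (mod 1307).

The order of 1225 must divide p − 1 = 1306 = 2 · 653.
Divisors: 1, 2, 653, 1306.
Check each in increasing order: 1225^1 ≡ 1225;  1225^2 ≡ 189;  1225^653 ≡ 1.
Smallest exponent giving 1 is 653.

653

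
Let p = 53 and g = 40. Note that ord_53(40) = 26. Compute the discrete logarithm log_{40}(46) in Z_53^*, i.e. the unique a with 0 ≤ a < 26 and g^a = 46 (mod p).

Successive powers of 40 modulo 53:
  40^0=1  40^1=40  40^2=10  40^3=29  40^4=47  40^5=25
  40^6=46
So 40^6 ≡ 46 (mod 53), giving a = 6.

6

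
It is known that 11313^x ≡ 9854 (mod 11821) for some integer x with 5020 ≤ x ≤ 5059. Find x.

5028

Compute 11313^5020 mod 11821 = 5712, then multiply by 11313 repeatedly:
  11313^5020=5712  11313^5021=6270  11313^5022=6510  11313^5023=2800  11313^5024=7941
  11313^5025=8754  11313^5026=9485  11313^5027=4588  11313^5028=9854
Found 9854 at exponent 5028.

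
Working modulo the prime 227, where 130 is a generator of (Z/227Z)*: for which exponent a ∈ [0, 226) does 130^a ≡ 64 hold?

Baby-step giant-step with m = ceil(sqrt(226)) = 16.
Baby table (130^j mod 227 for j=0..15):
  0:1  1:130  2:102  3:94  4:189  5:54  6:210  7:60
  8:82  9:218  10:192  11:217  12:62  13:115  14:195  15:153
Giant step factor: 130^(-16) ≡ 161 (mod 227).
Scan 64·161^i mod 227 for i = 0, 1, …:
  i=0: 64   i=1: 89   i=2: 28   i=3: 195
Match at i=3, j=14: a = 3·16 + 14 = 62.

62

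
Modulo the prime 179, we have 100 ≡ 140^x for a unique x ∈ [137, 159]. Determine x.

156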